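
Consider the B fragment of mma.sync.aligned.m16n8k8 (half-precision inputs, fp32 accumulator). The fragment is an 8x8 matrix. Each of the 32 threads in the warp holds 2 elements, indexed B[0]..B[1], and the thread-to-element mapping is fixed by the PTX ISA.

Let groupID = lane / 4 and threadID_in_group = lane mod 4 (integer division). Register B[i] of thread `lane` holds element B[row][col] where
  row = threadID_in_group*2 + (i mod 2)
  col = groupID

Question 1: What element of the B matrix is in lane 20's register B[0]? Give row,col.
0,5

lane 20->20/4=5, 20 mod 4=0
i=0  r:2·0+0->0  c:5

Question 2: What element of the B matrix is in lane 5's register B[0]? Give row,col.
2,1

L=5⇒gr=5>>2=1, th=5&3=1
[0]⇒row 1·2+0=2  col gr=1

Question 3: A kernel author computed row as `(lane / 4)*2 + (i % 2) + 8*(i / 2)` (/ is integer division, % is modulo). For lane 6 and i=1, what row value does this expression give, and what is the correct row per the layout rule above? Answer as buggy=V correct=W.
`(lane / 4)*2 + (i % 2) + 8*(i / 2)`[6,1]->3
lane 6->6/4=1, 6 mod 4=2
i=1  r:2·2+1->5  c:1
row: 3 vs 5

buggy=3 correct=5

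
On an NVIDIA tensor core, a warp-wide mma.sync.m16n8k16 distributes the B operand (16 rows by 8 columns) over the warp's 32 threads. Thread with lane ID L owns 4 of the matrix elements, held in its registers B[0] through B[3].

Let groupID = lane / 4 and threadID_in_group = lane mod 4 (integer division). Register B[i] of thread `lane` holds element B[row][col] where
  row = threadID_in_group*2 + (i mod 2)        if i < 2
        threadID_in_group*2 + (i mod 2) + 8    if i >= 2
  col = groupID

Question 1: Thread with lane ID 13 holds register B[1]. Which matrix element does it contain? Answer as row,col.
3,3

lane 13=>13/4=3, 13 mod 4=1
i=1  r:2·1+1+0=>3  c:3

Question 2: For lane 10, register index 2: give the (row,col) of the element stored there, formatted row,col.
lane 10: g=2 (10/4), t=2 (10%4)
i=2: r=2*2+0+8=12, c=g=2

12,2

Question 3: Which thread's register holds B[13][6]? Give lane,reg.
26,3

c=6⇒gr=6  r=13⇒Rb=1,th=2,odd=1
L=6*4+2=26  i=1*2+1=3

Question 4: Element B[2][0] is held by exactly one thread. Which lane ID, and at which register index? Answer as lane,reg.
c=0->g=0  r=2->rb=0,t=1,b0=0
L=0*4+1=1  i=0*2+0=0

1,0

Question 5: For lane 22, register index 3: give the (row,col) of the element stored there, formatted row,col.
13,5

L=22→G=22>>2=5, T=22&3=2
[3]→row 2·2+1+8=13  col G=5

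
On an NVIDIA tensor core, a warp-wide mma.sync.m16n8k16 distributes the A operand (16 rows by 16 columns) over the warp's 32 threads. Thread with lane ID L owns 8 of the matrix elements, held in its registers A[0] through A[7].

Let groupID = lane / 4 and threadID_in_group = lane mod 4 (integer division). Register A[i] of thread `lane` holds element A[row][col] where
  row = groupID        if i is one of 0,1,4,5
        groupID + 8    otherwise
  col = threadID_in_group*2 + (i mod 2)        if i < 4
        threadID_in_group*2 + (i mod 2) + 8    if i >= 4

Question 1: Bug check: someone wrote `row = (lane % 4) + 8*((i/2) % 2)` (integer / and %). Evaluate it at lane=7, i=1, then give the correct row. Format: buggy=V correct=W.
`(lane % 4) + 8*((i/2) % 2)`[7,1]->3
lane 7->7/4=1, 7 mod 4=3
i=1  r:1+0->1  c:2·3+1+0->7
row: 3 vs 1

buggy=3 correct=1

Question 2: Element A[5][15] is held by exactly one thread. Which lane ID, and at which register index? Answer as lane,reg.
23,5

r:5=>grp=5,rB=0  c:15=>cB=1,tig=3,lo=1
L=5*4+3=23  i=1*4+0*2+1=5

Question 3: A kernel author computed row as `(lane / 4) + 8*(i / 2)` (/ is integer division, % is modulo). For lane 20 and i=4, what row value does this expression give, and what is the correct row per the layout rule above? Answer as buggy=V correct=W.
`(lane / 4) + 8*(i / 2)`[20,4]→21
lane 20→20/4=5, 20 mod 4=0
i=4  r:5+0→5  c:2·0+0+8→8
row: 21 vs 5

buggy=21 correct=5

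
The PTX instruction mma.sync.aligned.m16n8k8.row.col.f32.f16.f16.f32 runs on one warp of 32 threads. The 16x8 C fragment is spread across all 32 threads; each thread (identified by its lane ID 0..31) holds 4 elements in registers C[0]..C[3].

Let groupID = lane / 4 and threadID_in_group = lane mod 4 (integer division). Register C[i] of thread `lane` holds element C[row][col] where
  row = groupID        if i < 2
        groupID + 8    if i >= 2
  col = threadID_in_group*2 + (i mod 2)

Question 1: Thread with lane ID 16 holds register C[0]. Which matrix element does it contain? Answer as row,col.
4,0

16: gid=4,tid=0
[0] (4+0,0*2+0) = (4,0)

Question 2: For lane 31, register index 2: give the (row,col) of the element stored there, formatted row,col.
15,6

lane 31: gid=7 (31/4), tid=3 (31%4)
i=2: r=7+8=15, c=3*2+0=6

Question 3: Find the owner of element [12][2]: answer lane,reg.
r=12->g=4,rb=1  c=2->t=1,b0=0
L=4*4+1=17  i=1*2+0=2

17,2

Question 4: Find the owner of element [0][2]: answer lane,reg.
1,0

r=0⇒gr=0,Rb=0  c=2⇒th=1,odd=0
L=0*4+1=1  i=0*2+0=0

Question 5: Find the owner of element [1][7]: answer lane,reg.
r: 1->gid=1,r8=0  c: 7->tid=3,i&1=1
L=1*4+3=7  i=0*2+1=1

7,1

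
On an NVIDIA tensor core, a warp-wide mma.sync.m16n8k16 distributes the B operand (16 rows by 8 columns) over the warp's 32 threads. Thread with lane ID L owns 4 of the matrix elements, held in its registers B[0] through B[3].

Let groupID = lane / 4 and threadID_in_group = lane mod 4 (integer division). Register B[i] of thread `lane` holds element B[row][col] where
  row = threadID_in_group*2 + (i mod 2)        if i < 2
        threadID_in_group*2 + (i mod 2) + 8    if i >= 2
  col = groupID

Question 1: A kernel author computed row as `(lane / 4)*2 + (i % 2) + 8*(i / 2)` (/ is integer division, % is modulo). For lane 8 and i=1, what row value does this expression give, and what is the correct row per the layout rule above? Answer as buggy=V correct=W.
buggy=5 correct=1

`(lane / 4)*2 + (i % 2) + 8*(i / 2)`[8,1]→5
lane 8→8/4=2, 8 mod 4=0
i=1  r:2·0+1+0→1  c:2
row: 5 vs 1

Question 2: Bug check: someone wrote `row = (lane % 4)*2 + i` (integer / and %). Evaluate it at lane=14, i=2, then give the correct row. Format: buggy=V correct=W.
`(lane % 4)*2 + i`[14,2]->6
14: g=3,t=2
[2] (2*2+0+8,3) = (12,3)
row: 6 vs 12

buggy=6 correct=12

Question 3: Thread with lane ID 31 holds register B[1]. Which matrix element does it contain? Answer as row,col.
7,7

lane 31->31/4=7, 31 mod 4=3
i=1  r:2·3+1+0->7  c:7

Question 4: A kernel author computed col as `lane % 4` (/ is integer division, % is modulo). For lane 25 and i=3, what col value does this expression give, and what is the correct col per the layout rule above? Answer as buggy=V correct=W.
buggy=1 correct=6

`lane % 4`[25,3]=>1
25: grp=6,tig=1
[3] (1*2+1+8,6) = (11,6)
col: 1 vs 6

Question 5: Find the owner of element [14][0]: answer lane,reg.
3,2

c=0⇒gr=0  r=14⇒Rb=1,th=3,odd=0
L=0*4+3=3  i=1*2+0=2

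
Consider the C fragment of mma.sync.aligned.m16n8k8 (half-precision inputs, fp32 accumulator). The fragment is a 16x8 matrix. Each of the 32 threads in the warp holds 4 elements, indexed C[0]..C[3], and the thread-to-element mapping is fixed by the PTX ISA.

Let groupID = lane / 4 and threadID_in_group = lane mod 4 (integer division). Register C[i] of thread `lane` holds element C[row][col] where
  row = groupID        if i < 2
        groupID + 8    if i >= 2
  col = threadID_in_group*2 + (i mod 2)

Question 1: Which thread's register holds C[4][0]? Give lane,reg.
16,0

r:4=>grp=4,rB=0  c:0=>tig=0,lo=0
L=4*4+0=16  i=0*2+0=0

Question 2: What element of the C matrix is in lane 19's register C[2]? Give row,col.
19: gid=4,tid=3
[2] (4+8,3*2+0) = (12,6)

12,6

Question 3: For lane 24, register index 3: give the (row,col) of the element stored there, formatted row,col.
14,1

L=24→G=24>>2=6, T=24&3=0
[3]→row 6+8=14  col 0·2+1=1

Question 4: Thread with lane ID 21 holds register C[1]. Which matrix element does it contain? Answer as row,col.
5,3

lane 21=>21/4=5, 21 mod 4=1
i=1  r:5+0=>5  c:2·1+1=>3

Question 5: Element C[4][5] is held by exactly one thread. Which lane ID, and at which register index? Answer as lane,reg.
r:4=>grp=4,rB=0  c:5=>tig=2,lo=1
L=4*4+2=18  i=0*2+1=1

18,1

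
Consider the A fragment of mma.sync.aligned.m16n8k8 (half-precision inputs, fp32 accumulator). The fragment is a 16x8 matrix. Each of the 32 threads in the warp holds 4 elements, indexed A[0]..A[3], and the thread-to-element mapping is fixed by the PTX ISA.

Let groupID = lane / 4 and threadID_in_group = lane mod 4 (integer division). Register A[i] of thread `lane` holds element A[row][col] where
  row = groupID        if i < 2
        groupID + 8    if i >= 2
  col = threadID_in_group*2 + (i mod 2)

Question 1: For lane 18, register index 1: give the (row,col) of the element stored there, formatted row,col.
4,5

18: G=4,T=2
[1] (4+0,2*2+1) = (4,5)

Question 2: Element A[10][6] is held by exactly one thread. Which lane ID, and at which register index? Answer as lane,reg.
r=10->g=2,rb=1  c=6->t=3,b0=0
L=2*4+3=11  i=1*2+0=2

11,2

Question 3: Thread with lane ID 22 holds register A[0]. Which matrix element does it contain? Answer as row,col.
5,4

22: grp=5,tig=2
[0] (5+0,2*2+0) = (5,4)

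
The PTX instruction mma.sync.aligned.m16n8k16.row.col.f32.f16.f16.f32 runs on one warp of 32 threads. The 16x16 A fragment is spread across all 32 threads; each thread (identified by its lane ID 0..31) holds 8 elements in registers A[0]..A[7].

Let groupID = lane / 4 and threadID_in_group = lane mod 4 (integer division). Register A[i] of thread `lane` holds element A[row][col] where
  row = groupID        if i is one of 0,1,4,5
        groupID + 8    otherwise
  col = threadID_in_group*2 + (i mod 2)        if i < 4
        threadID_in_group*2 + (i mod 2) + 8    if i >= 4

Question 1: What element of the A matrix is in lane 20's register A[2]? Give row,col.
13,0

lane 20->20/4=5, 20 mod 4=0
i=2  r:5+8->13  c:2·0+0+0->0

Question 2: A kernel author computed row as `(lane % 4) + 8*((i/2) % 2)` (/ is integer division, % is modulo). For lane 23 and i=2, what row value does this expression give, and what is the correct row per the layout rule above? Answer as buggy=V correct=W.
`(lane % 4) + 8*((i/2) % 2)`[23,2]->11
lane 23->23/4=5, 23 mod 4=3
i=2  r:5+8->13  c:2·3+0+0->6
row: 11 vs 13

buggy=11 correct=13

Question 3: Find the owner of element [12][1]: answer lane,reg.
16,3

r: 12->gid=4,r8=1  c: 1->c8=0,tid=0,i&1=1
L=4*4+0=16  i=0*4+1*2+1=3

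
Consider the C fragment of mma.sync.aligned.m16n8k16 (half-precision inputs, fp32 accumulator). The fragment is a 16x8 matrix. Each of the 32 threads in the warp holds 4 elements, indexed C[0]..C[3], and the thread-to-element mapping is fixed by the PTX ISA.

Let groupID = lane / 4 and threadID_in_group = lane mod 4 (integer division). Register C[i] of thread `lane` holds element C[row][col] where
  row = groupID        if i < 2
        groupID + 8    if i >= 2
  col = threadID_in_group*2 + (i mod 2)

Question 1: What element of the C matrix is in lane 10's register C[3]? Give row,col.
10,5

10: gid=2,tid=2
[3] (2+8,2*2+1) = (10,5)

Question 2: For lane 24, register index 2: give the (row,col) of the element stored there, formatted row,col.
lane 24: grp=6 (24/4), tig=0 (24%4)
i=2: r=6+8=14, c=0*2+0=0

14,0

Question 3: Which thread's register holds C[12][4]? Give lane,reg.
r=12->g=4,rb=1  c=4->t=2,b0=0
L=4*4+2=18  i=1*2+0=2

18,2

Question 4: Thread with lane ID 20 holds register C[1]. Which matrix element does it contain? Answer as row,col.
L=20→G=20>>2=5, T=20&3=0
[1]→row 5+0=5  col 0·2+1=1

5,1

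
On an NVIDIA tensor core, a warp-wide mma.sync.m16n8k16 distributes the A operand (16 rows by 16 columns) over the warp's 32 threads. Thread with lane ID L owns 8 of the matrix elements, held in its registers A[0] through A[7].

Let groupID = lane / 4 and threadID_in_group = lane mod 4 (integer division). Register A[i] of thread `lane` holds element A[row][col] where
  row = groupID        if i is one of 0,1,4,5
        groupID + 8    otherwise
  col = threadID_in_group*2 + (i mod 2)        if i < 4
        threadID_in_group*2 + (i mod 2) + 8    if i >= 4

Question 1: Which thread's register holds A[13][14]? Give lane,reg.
23,6

r=13->g=5,rb=1  c=14->cb=1,t=3,b0=0
L=5*4+3=23  i=1*4+1*2+0=6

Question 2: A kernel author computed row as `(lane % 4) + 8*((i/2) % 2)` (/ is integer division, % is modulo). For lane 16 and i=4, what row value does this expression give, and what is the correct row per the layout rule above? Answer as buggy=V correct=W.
buggy=0 correct=4

`(lane % 4) + 8*((i/2) % 2)`[16,4]⇒0
16: gr=4,th=0
[4] (4+0,0*2+0+8) = (4,8)
row: 0 vs 4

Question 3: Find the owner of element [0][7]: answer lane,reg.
r: 0->gid=0,r8=0  c: 7->c8=0,tid=3,i&1=1
L=0*4+3=3  i=0*4+0*2+1=1

3,1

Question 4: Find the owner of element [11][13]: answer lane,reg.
14,7

r: 11->gid=3,r8=1  c: 13->c8=1,tid=2,i&1=1
L=3*4+2=14  i=1*4+1*2+1=7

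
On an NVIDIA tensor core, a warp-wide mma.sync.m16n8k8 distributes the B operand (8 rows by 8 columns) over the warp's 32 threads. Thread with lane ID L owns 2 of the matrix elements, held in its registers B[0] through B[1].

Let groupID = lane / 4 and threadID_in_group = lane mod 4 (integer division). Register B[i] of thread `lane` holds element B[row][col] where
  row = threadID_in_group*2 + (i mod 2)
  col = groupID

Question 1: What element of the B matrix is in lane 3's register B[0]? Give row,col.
6,0

lane 3: g=0 (3/4), t=3 (3%4)
i=0: r=3*2+0=6, c=g=0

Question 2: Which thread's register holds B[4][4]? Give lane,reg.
c:4=>grp=4  r:4=>tig=2,lo=0
L=4*4+2=18  i=0=0

18,0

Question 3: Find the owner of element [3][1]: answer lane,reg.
c=1→G=1  r=3→T=1,p=1
L=1*4+1=5  i=1=1

5,1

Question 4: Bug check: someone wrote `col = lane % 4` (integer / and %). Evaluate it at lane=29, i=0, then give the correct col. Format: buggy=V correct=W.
buggy=1 correct=7

`lane % 4`[29,0]⇒1
29: gr=7,th=1
[0] (1*2+0,7) = (2,7)
col: 1 vs 7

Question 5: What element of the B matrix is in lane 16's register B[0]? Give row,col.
0,4

L=16->gid=16>>2=4, tid=16&3=0
[0]->row 0·2+0=0  col gid=4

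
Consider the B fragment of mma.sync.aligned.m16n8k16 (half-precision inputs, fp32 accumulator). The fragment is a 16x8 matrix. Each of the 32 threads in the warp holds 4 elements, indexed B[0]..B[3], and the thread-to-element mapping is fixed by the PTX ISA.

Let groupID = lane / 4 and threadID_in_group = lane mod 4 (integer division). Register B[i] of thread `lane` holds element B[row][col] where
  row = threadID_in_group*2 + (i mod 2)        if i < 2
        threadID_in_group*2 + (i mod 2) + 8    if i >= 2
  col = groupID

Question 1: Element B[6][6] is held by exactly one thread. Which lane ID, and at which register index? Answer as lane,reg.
27,0

c=6→G=6  r=6→rhi=0,T=3,p=0
L=6*4+3=27  i=0*2+0=0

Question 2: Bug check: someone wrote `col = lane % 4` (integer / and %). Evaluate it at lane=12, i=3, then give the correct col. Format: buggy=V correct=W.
`lane % 4`[12,3]->0
L=12->g=12>>2=3, t=12&3=0
[3]->row 0·2+1+8=9  col g=3
col: 0 vs 3

buggy=0 correct=3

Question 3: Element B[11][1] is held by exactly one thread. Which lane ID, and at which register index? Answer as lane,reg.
5,3

c:1=>grp=1  r:11=>rB=1,tig=1,lo=1
L=1*4+1=5  i=1*2+1=3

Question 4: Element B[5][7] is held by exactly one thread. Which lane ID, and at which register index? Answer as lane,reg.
30,1

c:7=>grp=7  r:5=>rB=0,tig=2,lo=1
L=7*4+2=30  i=0*2+1=1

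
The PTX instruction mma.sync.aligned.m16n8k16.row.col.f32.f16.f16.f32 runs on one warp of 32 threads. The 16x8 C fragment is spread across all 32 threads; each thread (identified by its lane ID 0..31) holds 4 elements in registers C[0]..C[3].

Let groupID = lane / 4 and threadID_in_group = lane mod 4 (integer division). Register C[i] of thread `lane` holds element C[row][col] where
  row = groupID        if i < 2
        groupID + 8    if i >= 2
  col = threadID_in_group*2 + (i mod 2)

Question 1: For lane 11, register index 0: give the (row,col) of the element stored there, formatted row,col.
11: grp=2,tig=3
[0] (2+0,3*2+0) = (2,6)

2,6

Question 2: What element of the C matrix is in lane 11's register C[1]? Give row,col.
2,7

11: g=2,t=3
[1] (2+0,3*2+1) = (2,7)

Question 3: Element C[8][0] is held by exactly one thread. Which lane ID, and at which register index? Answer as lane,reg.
0,2

r=8→G=0,rhi=1  c=0→T=0,p=0
L=0*4+0=0  i=1*2+0=2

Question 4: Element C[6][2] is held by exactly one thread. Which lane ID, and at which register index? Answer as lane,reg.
25,0

r=6→G=6,rhi=0  c=2→T=1,p=0
L=6*4+1=25  i=0*2+0=0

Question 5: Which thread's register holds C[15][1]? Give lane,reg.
28,3

r:15=>grp=7,rB=1  c:1=>tig=0,lo=1
L=7*4+0=28  i=1*2+1=3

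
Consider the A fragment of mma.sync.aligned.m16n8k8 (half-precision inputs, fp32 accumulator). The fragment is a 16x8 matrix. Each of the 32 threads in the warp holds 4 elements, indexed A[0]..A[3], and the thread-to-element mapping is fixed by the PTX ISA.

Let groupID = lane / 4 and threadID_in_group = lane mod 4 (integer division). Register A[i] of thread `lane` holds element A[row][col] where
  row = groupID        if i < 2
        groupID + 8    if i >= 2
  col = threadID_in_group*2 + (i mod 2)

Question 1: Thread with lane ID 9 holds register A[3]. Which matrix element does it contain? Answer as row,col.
10,3

lane 9->9/4=2, 9 mod 4=1
i=3  r:2+8->10  c:2·1+1->3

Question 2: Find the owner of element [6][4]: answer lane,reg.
r: 6->gid=6,r8=0  c: 4->tid=2,i&1=0
L=6*4+2=26  i=0*2+0=0

26,0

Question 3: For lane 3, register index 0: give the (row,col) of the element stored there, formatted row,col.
lane 3: gr=0 (3/4), th=3 (3%4)
i=0: r=0+0=0, c=3*2+0=6

0,6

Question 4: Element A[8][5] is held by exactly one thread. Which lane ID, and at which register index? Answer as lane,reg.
2,3

r:8=>grp=0,rB=1  c:5=>tig=2,lo=1
L=0*4+2=2  i=1*2+1=3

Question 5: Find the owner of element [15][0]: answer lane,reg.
28,2

r=15⇒gr=7,Rb=1  c=0⇒th=0,odd=0
L=7*4+0=28  i=1*2+0=2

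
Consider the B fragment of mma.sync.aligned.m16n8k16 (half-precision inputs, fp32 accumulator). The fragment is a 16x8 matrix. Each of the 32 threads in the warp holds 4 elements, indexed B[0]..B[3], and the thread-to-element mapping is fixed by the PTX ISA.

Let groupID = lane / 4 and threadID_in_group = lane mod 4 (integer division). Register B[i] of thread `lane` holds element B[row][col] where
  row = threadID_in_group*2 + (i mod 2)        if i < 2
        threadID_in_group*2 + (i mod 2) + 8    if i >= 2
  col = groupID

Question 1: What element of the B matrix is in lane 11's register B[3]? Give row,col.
15,2

11: grp=2,tig=3
[3] (3*2+1+8,2) = (15,2)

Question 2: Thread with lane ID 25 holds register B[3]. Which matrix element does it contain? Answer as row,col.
11,6

lane 25: gid=6 (25/4), tid=1 (25%4)
i=3: r=1*2+1+8=11, c=gid=6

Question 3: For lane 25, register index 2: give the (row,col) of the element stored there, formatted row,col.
L=25->g=25>>2=6, t=25&3=1
[2]->row 1·2+0+8=10  col g=6

10,6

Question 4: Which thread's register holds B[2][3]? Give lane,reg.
c:3=>grp=3  r:2=>rB=0,tig=1,lo=0
L=3*4+1=13  i=0*2+0=0

13,0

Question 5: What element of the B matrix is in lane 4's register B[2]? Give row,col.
8,1

L=4->g=4>>2=1, t=4&3=0
[2]->row 0·2+0+8=8  col g=1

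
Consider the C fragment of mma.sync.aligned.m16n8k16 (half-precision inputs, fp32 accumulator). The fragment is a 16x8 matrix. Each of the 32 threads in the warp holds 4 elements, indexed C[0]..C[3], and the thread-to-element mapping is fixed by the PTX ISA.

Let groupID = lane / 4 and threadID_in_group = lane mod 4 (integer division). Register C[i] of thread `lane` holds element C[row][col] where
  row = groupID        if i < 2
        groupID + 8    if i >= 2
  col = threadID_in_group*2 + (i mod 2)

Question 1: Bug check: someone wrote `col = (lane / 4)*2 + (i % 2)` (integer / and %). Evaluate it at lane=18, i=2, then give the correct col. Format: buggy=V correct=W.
`(lane / 4)*2 + (i % 2)`[18,2]->8
lane 18: g=4 (18/4), t=2 (18%4)
i=2: r=4+8=12, c=2*2+0=4
col: 8 vs 4

buggy=8 correct=4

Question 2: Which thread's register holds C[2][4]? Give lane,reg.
10,0

r: 2->gid=2,r8=0  c: 4->tid=2,i&1=0
L=2*4+2=10  i=0*2+0=0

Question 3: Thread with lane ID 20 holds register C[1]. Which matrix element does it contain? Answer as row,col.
L=20=>grp=20>>2=5, tig=20&3=0
[1]=>row 5+0=5  col 0·2+1=1

5,1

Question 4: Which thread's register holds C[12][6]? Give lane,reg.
19,2

r=12->g=4,rb=1  c=6->t=3,b0=0
L=4*4+3=19  i=1*2+0=2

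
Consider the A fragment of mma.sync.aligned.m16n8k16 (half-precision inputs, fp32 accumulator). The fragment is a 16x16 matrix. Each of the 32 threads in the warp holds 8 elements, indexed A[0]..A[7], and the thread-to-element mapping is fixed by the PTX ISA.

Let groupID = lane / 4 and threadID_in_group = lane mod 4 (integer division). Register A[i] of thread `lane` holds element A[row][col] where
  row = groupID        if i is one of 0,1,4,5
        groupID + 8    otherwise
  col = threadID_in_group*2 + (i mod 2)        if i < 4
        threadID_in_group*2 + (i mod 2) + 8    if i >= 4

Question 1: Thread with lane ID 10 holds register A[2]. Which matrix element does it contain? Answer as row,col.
10,4

lane 10: grp=2 (10/4), tig=2 (10%4)
i=2: r=2+8=10, c=2*2+0+0=4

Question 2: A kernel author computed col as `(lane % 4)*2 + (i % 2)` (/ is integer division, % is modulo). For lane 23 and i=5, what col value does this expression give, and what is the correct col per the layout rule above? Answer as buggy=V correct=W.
`(lane % 4)*2 + (i % 2)`[23,5]->7
lane 23->23/4=5, 23 mod 4=3
i=5  r:5+0->5  c:2·3+1+8->15
col: 7 vs 15

buggy=7 correct=15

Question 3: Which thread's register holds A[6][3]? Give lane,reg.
r:6=>grp=6,rB=0  c:3=>cB=0,tig=1,lo=1
L=6*4+1=25  i=0*4+0*2+1=1

25,1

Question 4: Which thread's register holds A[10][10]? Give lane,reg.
9,6

r=10→G=2,rhi=1  c=10→chi=1,T=1,p=0
L=2*4+1=9  i=1*4+1*2+0=6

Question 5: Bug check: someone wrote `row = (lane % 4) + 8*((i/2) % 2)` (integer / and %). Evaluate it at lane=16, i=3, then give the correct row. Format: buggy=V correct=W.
`(lane % 4) + 8*((i/2) % 2)`[16,3]⇒8
lane 16: gr=4 (16/4), th=0 (16%4)
i=3: r=4+8=12, c=0*2+1+0=1
row: 8 vs 12

buggy=8 correct=12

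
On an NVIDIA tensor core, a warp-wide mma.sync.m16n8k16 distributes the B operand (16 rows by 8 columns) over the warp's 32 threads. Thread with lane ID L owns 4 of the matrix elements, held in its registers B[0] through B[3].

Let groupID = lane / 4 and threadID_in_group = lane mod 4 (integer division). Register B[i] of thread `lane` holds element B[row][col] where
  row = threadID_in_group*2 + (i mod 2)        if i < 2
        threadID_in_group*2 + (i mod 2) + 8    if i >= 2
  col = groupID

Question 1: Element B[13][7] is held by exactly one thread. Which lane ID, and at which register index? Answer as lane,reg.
c=7⇒gr=7  r=13⇒Rb=1,th=2,odd=1
L=7*4+2=30  i=1*2+1=3

30,3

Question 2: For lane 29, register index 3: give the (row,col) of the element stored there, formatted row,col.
11,7

29: G=7,T=1
[3] (1*2+1+8,7) = (11,7)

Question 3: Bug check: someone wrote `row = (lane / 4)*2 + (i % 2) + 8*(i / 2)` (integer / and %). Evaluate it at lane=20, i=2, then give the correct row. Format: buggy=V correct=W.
buggy=18 correct=8

`(lane / 4)*2 + (i % 2) + 8*(i / 2)`[20,2]->18
20: gid=5,tid=0
[2] (0*2+0+8,5) = (8,5)
row: 18 vs 8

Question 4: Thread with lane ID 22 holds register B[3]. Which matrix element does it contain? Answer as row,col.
lane 22->22/4=5, 22 mod 4=2
i=3  r:2·2+1+8->13  c:5

13,5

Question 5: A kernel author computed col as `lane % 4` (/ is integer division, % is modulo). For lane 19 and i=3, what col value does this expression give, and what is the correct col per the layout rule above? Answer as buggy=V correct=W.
`lane % 4`[19,3]=>3
lane 19: grp=4 (19/4), tig=3 (19%4)
i=3: r=3*2+1+8=15, c=grp=4
col: 3 vs 4

buggy=3 correct=4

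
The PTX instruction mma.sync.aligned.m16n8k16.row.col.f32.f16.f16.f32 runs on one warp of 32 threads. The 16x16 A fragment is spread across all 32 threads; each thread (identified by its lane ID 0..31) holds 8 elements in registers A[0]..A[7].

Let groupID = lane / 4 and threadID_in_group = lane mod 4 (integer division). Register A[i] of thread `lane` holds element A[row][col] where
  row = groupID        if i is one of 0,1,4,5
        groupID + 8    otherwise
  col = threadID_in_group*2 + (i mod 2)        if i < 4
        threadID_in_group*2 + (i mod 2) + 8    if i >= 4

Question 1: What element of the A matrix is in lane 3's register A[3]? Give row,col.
8,7

3: grp=0,tig=3
[3] (0+8,3*2+1+0) = (8,7)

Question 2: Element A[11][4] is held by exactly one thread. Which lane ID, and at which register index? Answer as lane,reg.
r=11⇒gr=3,Rb=1  c=4⇒Cb=0,th=2,odd=0
L=3*4+2=14  i=0*4+1*2+0=2

14,2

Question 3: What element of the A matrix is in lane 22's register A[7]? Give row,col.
13,13

lane 22⇒22/4=5, 22 mod 4=2
i=7  r:5+8⇒13  c:2·2+1+8⇒13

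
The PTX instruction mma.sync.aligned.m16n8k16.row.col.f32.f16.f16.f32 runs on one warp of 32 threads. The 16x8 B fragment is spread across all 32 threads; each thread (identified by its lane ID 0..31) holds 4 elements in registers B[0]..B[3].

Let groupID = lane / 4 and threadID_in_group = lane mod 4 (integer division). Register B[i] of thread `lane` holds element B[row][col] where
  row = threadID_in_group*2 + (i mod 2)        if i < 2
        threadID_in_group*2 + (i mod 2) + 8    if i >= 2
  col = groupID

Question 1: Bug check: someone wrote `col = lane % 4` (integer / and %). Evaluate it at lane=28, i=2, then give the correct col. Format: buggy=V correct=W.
buggy=0 correct=7

`lane % 4`[28,2]->0
28: gid=7,tid=0
[2] (0*2+0+8,7) = (8,7)
col: 0 vs 7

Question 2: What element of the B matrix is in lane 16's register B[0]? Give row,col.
L=16→G=16>>2=4, T=16&3=0
[0]→row 0·2+0+0=0  col G=4

0,4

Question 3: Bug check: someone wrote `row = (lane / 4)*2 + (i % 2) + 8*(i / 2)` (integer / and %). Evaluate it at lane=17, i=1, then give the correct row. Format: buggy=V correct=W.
`(lane / 4)*2 + (i % 2) + 8*(i / 2)`[17,1]→9
17: G=4,T=1
[1] (1*2+1+0,4) = (3,4)
row: 9 vs 3

buggy=9 correct=3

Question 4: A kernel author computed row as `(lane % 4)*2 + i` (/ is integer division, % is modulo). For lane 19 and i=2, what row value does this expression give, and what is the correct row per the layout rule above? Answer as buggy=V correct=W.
buggy=8 correct=14

`(lane % 4)*2 + i`[19,2]→8
lane 19: G=4 (19/4), T=3 (19%4)
i=2: r=3*2+0+8=14, c=G=4
row: 8 vs 14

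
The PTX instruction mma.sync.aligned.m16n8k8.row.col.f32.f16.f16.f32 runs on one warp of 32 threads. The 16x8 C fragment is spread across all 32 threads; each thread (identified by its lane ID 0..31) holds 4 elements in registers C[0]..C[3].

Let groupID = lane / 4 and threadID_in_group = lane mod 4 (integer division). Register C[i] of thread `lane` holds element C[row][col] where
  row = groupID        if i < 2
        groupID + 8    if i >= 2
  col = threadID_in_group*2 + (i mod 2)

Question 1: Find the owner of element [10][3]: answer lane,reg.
9,3

r:10=>grp=2,rB=1  c:3=>tig=1,lo=1
L=2*4+1=9  i=1*2+1=3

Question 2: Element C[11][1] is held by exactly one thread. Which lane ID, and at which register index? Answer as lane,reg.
r:11=>grp=3,rB=1  c:1=>tig=0,lo=1
L=3*4+0=12  i=1*2+1=3

12,3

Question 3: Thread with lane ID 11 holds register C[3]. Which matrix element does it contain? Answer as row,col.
lane 11->11/4=2, 11 mod 4=3
i=3  r:2+8->10  c:2·3+1->7

10,7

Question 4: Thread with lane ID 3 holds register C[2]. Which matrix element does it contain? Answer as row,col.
lane 3: grp=0 (3/4), tig=3 (3%4)
i=2: r=0+8=8, c=3*2+0=6

8,6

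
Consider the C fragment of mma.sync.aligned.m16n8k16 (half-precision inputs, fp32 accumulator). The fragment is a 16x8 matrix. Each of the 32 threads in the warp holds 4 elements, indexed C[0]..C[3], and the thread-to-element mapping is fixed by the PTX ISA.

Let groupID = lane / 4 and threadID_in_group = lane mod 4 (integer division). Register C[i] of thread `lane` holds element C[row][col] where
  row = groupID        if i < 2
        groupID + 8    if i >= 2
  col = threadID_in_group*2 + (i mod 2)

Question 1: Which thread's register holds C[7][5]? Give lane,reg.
30,1

r=7->g=7,rb=0  c=5->t=2,b0=1
L=7*4+2=30  i=0*2+1=1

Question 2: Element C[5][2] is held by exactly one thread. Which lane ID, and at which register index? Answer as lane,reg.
r=5->g=5,rb=0  c=2->t=1,b0=0
L=5*4+1=21  i=0*2+0=0

21,0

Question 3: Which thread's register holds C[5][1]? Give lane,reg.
20,1

r=5→G=5,rhi=0  c=1→T=0,p=1
L=5*4+0=20  i=0*2+1=1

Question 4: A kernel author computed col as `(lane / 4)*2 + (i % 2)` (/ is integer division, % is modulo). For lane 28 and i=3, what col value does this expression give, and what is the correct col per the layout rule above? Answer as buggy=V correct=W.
`(lane / 4)*2 + (i % 2)`[28,3]→15
L=28→G=28>>2=7, T=28&3=0
[3]→row 7+8=15  col 0·2+1=1
col: 15 vs 1

buggy=15 correct=1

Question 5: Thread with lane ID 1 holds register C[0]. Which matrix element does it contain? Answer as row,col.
lane 1→1/4=0, 1 mod 4=1
i=0  r:0+0→0  c:2·1+0→2

0,2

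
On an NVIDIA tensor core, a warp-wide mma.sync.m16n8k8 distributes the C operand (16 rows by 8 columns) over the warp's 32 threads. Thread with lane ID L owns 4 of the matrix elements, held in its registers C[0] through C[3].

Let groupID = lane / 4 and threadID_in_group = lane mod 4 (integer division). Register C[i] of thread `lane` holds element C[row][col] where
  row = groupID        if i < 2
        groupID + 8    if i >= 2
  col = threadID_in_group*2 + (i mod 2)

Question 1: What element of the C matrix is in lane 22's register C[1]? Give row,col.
22: G=5,T=2
[1] (5+0,2*2+1) = (5,5)

5,5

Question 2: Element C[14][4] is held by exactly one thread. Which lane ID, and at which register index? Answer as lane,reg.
26,2

r=14⇒gr=6,Rb=1  c=4⇒th=2,odd=0
L=6*4+2=26  i=1*2+0=2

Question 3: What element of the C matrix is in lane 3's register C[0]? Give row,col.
0,6

L=3→G=3>>2=0, T=3&3=3
[0]→row 0+0=0  col 3·2+0=6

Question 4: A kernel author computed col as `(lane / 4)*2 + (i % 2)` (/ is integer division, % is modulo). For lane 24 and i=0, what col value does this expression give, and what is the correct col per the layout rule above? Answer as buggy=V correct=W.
buggy=12 correct=0

`(lane / 4)*2 + (i % 2)`[24,0]->12
L=24->g=24>>2=6, t=24&3=0
[0]->row 6+0=6  col 0·2+0=0
col: 12 vs 0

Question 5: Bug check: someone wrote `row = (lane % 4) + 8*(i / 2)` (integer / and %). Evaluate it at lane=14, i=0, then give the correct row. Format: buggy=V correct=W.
`(lane % 4) + 8*(i / 2)`[14,0]=>2
14: grp=3,tig=2
[0] (3+0,2*2+0) = (3,4)
row: 2 vs 3

buggy=2 correct=3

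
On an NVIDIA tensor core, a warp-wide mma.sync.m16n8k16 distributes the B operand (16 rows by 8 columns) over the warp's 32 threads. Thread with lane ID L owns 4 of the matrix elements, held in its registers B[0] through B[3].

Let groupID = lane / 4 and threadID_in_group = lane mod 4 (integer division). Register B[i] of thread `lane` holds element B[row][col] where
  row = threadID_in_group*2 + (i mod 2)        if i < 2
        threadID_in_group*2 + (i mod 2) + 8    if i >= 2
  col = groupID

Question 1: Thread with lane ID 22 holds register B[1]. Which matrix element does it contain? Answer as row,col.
5,5

lane 22: gr=5 (22/4), th=2 (22%4)
i=1: r=2*2+1+0=5, c=gr=5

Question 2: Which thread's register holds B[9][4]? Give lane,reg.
c=4⇒gr=4  r=9⇒Rb=1,th=0,odd=1
L=4*4+0=16  i=1*2+1=3

16,3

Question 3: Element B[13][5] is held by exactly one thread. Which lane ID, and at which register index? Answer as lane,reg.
22,3

c=5->g=5  r=13->rb=1,t=2,b0=1
L=5*4+2=22  i=1*2+1=3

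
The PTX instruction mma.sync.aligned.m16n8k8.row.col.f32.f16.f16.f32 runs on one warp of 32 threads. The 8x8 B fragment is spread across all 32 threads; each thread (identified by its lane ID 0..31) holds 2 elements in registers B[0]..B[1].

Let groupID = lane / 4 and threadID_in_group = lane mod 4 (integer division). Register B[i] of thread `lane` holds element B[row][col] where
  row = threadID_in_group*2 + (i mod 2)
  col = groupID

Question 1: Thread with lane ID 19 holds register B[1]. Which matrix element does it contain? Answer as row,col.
7,4

lane 19=>19/4=4, 19 mod 4=3
i=1  r:2·3+1=>7  c:4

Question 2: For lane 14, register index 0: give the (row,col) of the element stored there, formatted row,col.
lane 14: g=3 (14/4), t=2 (14%4)
i=0: r=2*2+0=4, c=g=3

4,3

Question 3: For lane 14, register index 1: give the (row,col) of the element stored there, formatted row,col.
5,3

L=14->gid=14>>2=3, tid=14&3=2
[1]->row 2·2+1=5  col gid=3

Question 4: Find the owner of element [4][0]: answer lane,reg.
c=0->g=0  r=4->t=2,b0=0
L=0*4+2=2  i=0=0

2,0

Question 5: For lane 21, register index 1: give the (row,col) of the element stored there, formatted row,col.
3,5

lane 21: g=5 (21/4), t=1 (21%4)
i=1: r=1*2+1=3, c=g=5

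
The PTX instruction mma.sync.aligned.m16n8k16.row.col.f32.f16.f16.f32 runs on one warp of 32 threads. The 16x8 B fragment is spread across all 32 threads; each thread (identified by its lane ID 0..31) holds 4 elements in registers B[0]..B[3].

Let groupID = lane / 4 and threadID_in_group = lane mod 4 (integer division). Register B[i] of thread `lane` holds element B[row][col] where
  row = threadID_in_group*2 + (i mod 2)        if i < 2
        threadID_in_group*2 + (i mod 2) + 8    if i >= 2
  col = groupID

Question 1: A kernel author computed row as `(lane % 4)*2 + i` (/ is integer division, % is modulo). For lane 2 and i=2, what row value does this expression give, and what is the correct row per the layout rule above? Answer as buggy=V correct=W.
`(lane % 4)*2 + i`[2,2]->6
2: g=0,t=2
[2] (2*2+0+8,0) = (12,0)
row: 6 vs 12

buggy=6 correct=12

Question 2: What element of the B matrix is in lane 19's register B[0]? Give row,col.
19: gr=4,th=3
[0] (3*2+0+0,4) = (6,4)

6,4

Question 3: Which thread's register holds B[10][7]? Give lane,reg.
c: 7->gid=7  r: 10->r8=1,tid=1,i&1=0
L=7*4+1=29  i=1*2+0=2

29,2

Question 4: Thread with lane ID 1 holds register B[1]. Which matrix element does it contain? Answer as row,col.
L=1->gid=1>>2=0, tid=1&3=1
[1]->row 1·2+1+0=3  col gid=0

3,0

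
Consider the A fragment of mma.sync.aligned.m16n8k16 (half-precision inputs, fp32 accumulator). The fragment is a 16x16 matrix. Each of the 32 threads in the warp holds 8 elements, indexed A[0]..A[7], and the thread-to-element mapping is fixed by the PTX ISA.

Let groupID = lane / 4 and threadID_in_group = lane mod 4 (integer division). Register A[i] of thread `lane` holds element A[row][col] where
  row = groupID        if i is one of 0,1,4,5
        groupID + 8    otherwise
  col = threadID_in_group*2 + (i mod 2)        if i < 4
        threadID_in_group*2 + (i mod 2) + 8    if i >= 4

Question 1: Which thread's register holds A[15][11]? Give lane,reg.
r=15->g=7,rb=1  c=11->cb=1,t=1,b0=1
L=7*4+1=29  i=1*4+1*2+1=7

29,7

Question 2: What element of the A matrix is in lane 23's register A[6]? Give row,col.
L=23->gid=23>>2=5, tid=23&3=3
[6]->row 5+8=13  col 3·2+0+8=14

13,14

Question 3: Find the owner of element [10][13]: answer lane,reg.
r: 10->gid=2,r8=1  c: 13->c8=1,tid=2,i&1=1
L=2*4+2=10  i=1*4+1*2+1=7

10,7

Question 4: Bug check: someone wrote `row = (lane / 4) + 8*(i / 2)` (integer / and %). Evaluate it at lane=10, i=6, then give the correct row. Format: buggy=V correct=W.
buggy=26 correct=10

`(lane / 4) + 8*(i / 2)`[10,6]→26
10: G=2,T=2
[6] (2+8,2*2+0+8) = (10,12)
row: 26 vs 10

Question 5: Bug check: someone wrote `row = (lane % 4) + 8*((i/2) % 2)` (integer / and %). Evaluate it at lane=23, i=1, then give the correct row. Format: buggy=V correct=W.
buggy=3 correct=5

`(lane % 4) + 8*((i/2) % 2)`[23,1]->3
L=23->g=23>>2=5, t=23&3=3
[1]->row 5+0=5  col 3·2+1+0=7
row: 3 vs 5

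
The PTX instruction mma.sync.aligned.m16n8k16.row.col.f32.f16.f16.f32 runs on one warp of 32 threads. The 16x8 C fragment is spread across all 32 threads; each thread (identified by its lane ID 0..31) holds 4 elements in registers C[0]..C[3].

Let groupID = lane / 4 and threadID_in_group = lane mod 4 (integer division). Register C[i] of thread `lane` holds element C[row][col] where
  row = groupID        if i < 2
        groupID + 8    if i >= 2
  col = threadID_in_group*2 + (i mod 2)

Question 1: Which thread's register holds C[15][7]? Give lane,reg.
31,3

r: 15->gid=7,r8=1  c: 7->tid=3,i&1=1
L=7*4+3=31  i=1*2+1=3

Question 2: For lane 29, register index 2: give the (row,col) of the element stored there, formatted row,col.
15,2

L=29→G=29>>2=7, T=29&3=1
[2]→row 7+8=15  col 1·2+0=2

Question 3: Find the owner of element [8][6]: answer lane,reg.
r=8->g=0,rb=1  c=6->t=3,b0=0
L=0*4+3=3  i=1*2+0=2

3,2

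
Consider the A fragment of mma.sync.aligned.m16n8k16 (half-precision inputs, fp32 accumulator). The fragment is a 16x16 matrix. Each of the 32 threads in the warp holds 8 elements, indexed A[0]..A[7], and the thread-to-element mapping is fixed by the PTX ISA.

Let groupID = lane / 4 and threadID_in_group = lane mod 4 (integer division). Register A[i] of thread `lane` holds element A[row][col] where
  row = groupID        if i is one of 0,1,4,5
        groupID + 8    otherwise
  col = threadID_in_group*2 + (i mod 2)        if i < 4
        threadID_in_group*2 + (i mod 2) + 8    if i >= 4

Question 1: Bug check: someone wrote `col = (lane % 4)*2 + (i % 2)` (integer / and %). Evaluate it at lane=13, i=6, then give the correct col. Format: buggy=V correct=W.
buggy=2 correct=10

`(lane % 4)*2 + (i % 2)`[13,6]→2
lane 13: G=3 (13/4), T=1 (13%4)
i=6: r=3+8=11, c=1*2+0+8=10
col: 2 vs 10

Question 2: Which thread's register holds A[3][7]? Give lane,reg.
r=3->g=3,rb=0  c=7->cb=0,t=3,b0=1
L=3*4+3=15  i=0*4+0*2+1=1

15,1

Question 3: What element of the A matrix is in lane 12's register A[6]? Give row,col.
12: gid=3,tid=0
[6] (3+8,0*2+0+8) = (11,8)

11,8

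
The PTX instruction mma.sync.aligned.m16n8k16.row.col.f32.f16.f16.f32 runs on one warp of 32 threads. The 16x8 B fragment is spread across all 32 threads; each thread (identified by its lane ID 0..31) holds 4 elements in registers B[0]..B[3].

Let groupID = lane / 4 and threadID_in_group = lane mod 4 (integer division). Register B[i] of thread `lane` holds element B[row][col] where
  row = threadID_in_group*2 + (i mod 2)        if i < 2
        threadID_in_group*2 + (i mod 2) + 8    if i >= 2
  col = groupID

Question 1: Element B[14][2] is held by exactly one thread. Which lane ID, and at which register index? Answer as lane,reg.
11,2

c: 2->gid=2  r: 14->r8=1,tid=3,i&1=0
L=2*4+3=11  i=1*2+0=2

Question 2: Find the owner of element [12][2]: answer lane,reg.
10,2

c=2⇒gr=2  r=12⇒Rb=1,th=2,odd=0
L=2*4+2=10  i=1*2+0=2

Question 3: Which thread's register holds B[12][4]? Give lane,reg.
18,2

c=4->g=4  r=12->rb=1,t=2,b0=0
L=4*4+2=18  i=1*2+0=2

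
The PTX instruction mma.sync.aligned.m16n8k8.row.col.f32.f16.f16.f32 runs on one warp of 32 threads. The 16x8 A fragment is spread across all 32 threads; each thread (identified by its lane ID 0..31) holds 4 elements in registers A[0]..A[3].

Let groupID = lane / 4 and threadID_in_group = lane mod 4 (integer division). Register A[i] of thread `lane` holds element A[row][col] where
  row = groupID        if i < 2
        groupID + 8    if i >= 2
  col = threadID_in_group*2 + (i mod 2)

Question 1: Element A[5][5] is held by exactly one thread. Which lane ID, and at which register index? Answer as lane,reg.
22,1

r: 5->gid=5,r8=0  c: 5->tid=2,i&1=1
L=5*4+2=22  i=0*2+1=1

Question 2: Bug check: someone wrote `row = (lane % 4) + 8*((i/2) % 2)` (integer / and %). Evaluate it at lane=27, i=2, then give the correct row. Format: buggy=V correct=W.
`(lane % 4) + 8*((i/2) % 2)`[27,2]->11
27: gid=6,tid=3
[2] (6+8,3*2+0) = (14,6)
row: 11 vs 14

buggy=11 correct=14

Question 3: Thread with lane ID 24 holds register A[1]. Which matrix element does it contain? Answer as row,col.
24: grp=6,tig=0
[1] (6+0,0*2+1) = (6,1)

6,1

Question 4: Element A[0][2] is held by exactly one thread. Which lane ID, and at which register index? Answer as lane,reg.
r:0=>grp=0,rB=0  c:2=>tig=1,lo=0
L=0*4+1=1  i=0*2+0=0

1,0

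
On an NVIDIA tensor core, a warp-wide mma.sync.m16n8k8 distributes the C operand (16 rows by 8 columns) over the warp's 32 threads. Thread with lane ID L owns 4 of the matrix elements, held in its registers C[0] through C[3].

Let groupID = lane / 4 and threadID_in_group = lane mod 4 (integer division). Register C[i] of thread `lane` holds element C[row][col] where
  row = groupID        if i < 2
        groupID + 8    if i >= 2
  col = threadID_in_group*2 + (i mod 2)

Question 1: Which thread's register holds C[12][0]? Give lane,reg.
r=12⇒gr=4,Rb=1  c=0⇒th=0,odd=0
L=4*4+0=16  i=1*2+0=2

16,2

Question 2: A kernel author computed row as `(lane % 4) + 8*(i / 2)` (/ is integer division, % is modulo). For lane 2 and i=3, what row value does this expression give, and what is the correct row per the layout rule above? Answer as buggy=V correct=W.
`(lane % 4) + 8*(i / 2)`[2,3]=>10
lane 2: grp=0 (2/4), tig=2 (2%4)
i=3: r=0+8=8, c=2*2+1=5
row: 10 vs 8

buggy=10 correct=8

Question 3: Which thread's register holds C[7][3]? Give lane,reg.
29,1

r=7⇒gr=7,Rb=0  c=3⇒th=1,odd=1
L=7*4+1=29  i=0*2+1=1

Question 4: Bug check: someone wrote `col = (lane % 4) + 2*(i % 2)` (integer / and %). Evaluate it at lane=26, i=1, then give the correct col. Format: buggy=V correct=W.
buggy=4 correct=5

`(lane % 4) + 2*(i % 2)`[26,1]=>4
L=26=>grp=26>>2=6, tig=26&3=2
[1]=>row 6+0=6  col 2·2+1=5
col: 4 vs 5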